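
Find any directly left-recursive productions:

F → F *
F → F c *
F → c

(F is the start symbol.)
F → F *: LEFT RECURSIVE (starts with F)
F → F c *: LEFT RECURSIVE (starts with F)
F → c: starts with c

The grammar has direct left recursion on: F.

Answer: Yes, F is left-recursive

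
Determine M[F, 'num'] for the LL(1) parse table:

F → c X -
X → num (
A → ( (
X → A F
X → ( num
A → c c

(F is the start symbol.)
Empty (error entry)

To find M[F, 'num'], we find productions for F where 'num' is in the predict set (PREDICT(N → α) = (FIRST(α) \ {ε}) ∪ (FOLLOW(N) if α ⇒* ε)).

F → c X -: PREDICT = { 'c' }

M[F, 'num'] is empty (no production applies)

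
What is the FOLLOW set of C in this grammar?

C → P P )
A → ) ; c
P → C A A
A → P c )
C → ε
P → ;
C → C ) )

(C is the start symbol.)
C is the start symbol, so $ ∈ FOLLOW(C).
In P → C A A: C is followed by A A, add FIRST(A A) \ {ε} = { ')', ';' }
In C → C ) ): C is followed by ')' ')', add FIRST(')' ')') \ {ε} = { ')' }

Taking the union: FOLLOW(C) = { $, ')', ';' }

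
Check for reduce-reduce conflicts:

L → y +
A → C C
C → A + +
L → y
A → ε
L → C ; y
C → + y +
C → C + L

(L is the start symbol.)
Augment with L' → L and build the canonical LR(0) collection (I0 = CLOSURE({[L' → . L]}), then GOTO on every symbol after a dot until no new states appear). It has 18 states:
  I0: { [A → . C C], [A → .], [C → . + y +], [C → . A + +], [C → . C + L], [L → . C ; y], [L → . y +], [L → . y], [L' → . L] }  — shift, reduce
  I1: { [C → + . y +] }  — shift
  I2: { [C → A . + +] }  — shift
  I3: { [A → . C C], [A → .], [A → C . C], [C → . + y +], [C → . A + +], [C → . C + L], [C → C . + L], [L → C . ; y] }  — shift, reduce
  I4: { [L' → L .] }  — accept
  I5: { [L → y . +], [L → y .] }  — shift, reduce
  I6: { [L → y + .] }  — reduce
  I7: { [A → . C C], [A → .], [C → + . y +], [C → . + y +], [C → . A + +], [C → . C + L], [C → C + . L], [L → . C ; y], [L → . y +], [L → . y] }  — shift, reduce
  I8: { [L → C ; . y] }  — shift
  I9: { [A → . C C], [A → .], [A → C . C], [A → C C .], [C → . + y +], [C → . A + +], [C → . C + L], [C → C . + L] }  — shift, 2 reduces
  I10: { [L → C ; y .] }  — reduce
  I11: { [C → C + L .] }  — reduce
  I12: { [C → + y . +], [L → y . +], [L → y .] }  — shift, reduce
  I13: { [C → + y + .], [L → y + .] }  — 2 reduces
  I14: { [C → A + . +] }  — shift
  I15: { [C → A + + .] }  — reduce
  I16: { [C → + y . +] }  — shift
  I17: { [C → + y + .] }  — reduce

I9 contains complete items [A → .], [A → C C .] — reduce-reduce conflict.
I13 contains complete items [C → + y + .], [L → y + .] — reduce-reduce conflict.

Answer: Yes — I9: [A → .] vs [A → C C .]; I13: [C → + y + .] vs [L → y + .]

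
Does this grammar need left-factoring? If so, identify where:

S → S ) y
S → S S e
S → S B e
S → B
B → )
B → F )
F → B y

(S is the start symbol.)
Yes, S has productions with common prefix 'S'

Left-factoring is needed when two productions for the same non-terminal
share a common prefix on the right-hand side.

Productions for S:
  S → S ) y
  S → S S e
  S → S B e
  S → B
Productions for B:
  B → )
  B → F )

Found common prefix 'S' in productions for S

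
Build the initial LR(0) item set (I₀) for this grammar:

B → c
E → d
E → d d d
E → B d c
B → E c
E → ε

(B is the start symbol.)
First, augment the grammar with B' → B
I₀ = CLOSURE({ [B' → . B] }):
  [B' → . B] has the dot before B: add [B → . c], [B → . E c]
  [B → . E c] has the dot before E: add [E → . d], [E → . d d d], [E → . B d c], [E → .]
No further items can be added.

I₀ = { [B → . E c], [B → . c], [B' → . B], [E → . B d c], [E → . d d d], [E → . d], [E → .] }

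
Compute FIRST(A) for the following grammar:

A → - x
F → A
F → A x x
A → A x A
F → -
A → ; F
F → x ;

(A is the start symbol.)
From A → - x:
  - '-' is a terminal: add '-' and stop
From A → A x A:
  - A is the symbol being defined: contributes nothing new
    A is not nullable, so stop
From A → ; F:
  - ';' is a terminal: add ';' and stop

Collecting: FIRST(A) = { '-', ';' }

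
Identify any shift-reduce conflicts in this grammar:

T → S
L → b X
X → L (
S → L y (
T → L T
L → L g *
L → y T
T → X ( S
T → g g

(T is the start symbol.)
Augment with T' → T and build the canonical LR(0) collection (I0 = CLOSURE({[T' → . T]}), then GOTO on every symbol after a dot until no new states appear). It has 23 states:
  I0: { [L → . L g *], [L → . b X], [L → . y T], [S → . L y (], [T → . L T], [T → . S], [T → . X ( S], [T → . g g], [T' → . T], [X → . L (] }  — shift
  I1: { [L → . L g *], [L → . b X], [L → . y T], [L → L . g *], [S → . L y (], [S → L . y (], [T → . L T], [T → . S], [T → . X ( S], [T → . g g], [T → L . T], [X → . L (], [X → L . (] }  — shift
  I2: { [T → S .] }  — reduce
  I3: { [T' → T .] }  — accept
  I4: { [T → X . ( S] }  — shift
  I5: { [L → . L g *], [L → . b X], [L → . y T], [L → b . X], [X → . L (] }  — shift
  I6: { [T → g . g] }  — shift
  I7: { [L → . L g *], [L → . b X], [L → . y T], [L → y . T], [S → . L y (], [T → . L T], [T → . S], [T → . X ( S], [T → . g g], [X → . L (] }  — shift
  I8: { [L → y T .] }  — reduce
  I9: { [T → g g .] }  — reduce
  I10: { [L → L . g *], [X → L . (] }  — shift
  I11: { [L → b X .] }  — reduce
  I12: { [X → L ( .] }  — reduce
  I13: { [L → L g . *] }  — shift
  I14: { [L → L g * .] }  — reduce
  I15: { [L → . L g *], [L → . b X], [L → . y T], [S → . L y (], [T → X ( . S] }  — shift
  I16: { [L → L . g *], [S → L . y (] }  — shift
  I17: { [T → X ( S .] }  — reduce
  I18: { [S → L y . (] }  — shift
  I19: { [S → L y ( .] }  — reduce
  I20: { [T → L T .] }  — reduce
  I21: { [L → L g . *], [T → g . g] }  — shift
  I22: { [L → . L g *], [L → . b X], [L → . y T], [L → y . T], [S → . L y (], [S → L y . (], [T → . L T], [T → . S], [T → . X ( S], [T → . g g], [X → . L (] }  — shift

No state contains both a complete item and a shift item.

Answer: No shift-reduce conflicts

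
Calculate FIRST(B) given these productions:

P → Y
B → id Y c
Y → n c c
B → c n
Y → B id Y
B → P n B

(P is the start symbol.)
FIRST sets of the other non-terminals involved (by the same procedure, iterated to a fixed point):
  FIRST(P) = { 'c', 'id', 'n' }

From B → id Y c:
  - id is a terminal: add 'id' and stop
From B → c n:
  - c is a terminal: add 'c' and stop
From B → P n B:
  - P is a non-terminal: add FIRST(P) \ {ε} = { 'c', 'id', 'n' }
    P is not nullable, so stop

Collecting: FIRST(B) = { 'c', 'id', 'n' }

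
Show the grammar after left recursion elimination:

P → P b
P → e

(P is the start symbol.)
P → e P'
P' → b P'
P' → ε

P is directly left-recursive. The standard transformation for
  A → A α₁ | ... | A α_m | β₁ | ... | β_n
is
  A  → β₁ A' | ... | β_n A'
  A' → α₁ A' | ... | α_m A' | ε

P → e becomes P → e P'
P → P b becomes P' → b P'
Add P' → ε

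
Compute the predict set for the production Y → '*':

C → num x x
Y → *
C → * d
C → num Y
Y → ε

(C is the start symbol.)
{ '*' }

PREDICT(Y → '*') = (FIRST(RHS) \ {ε}) ∪ (FOLLOW(Y) if ε ∈ FIRST(RHS), i.e. RHS ⇒* ε)
FIRST('*') = { '*' }
ε ∉ FIRST('*'), so FOLLOW(Y) is not added.
PREDICT(Y → '*') = { '*' }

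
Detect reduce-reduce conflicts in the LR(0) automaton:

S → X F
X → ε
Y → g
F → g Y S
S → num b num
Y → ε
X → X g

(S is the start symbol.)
Yes — I7: [X → X g .] vs [Y → .]

A reduce-reduce conflict occurs when an LR(0) state has two complete items [A → α .] and [B → β .] — both call for a reduction, and with no lookahead the parser cannot choose between them.

Augment with S' → S and build the canonical LR(0) collection (I0 = CLOSURE({[S' → . S]}), then GOTO on every symbol after a dot until no new states appear). It has 11 states:
  I0: { [S → . X F], [S → . num b num], [S' → . S], [X → . X g], [X → .] }  — shift, reduce
  I1: { [S' → S .] }  — accept
  I2: { [F → . g Y S], [S → X . F], [X → X . g] }  — shift
  I3: { [S → num . b num] }  — shift
  I4: { [S → num b . num] }  — shift
  I5: { [S → num b num .] }  — reduce
  I6: { [S → X F .] }  — reduce
  I7: { [F → g . Y S], [X → X g .], [Y → . g], [Y → .] }  — shift, 2 reduces
  I8: { [F → g Y . S], [S → . X F], [S → . num b num], [X → . X g], [X → .] }  — shift, reduce
  I9: { [Y → g .] }  — reduce
  I10: { [F → g Y S .] }  — reduce

I7 contains complete items [X → X g .], [Y → .] — reduce-reduce conflict.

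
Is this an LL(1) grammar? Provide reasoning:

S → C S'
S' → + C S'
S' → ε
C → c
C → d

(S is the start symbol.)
Yes, the grammar is LL(1).

Relevant sets:
  FOLLOW(S') = { $ }

For S':
  PREDICT(S' → '+' C S') = { '+' }
  PREDICT(S' → ε) = { $ }
For C:
  PREDICT(C → c) = { 'c' }
  PREDICT(C → d) = { 'd' }
S has a single production, so nothing to check there.

All predict sets are disjoint. The grammar IS LL(1).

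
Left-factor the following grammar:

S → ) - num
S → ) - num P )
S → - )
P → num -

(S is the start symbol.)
S → ) - num S'
S' → ε
S' → P )
S → - )
P → num -

Left-factoring transforms A → αβ₁ | αβ₂ into A → αA' and A' → β₁ | β₂
(α is the longest common prefix among the alternatives). Repeat until
no nonterminal has two alternatives with a common prefix.

Round 1: S has alternatives sharing prefix ') - num'. Introduce S': S → ) - num S'
  Add: S' → ε
  Add: S' → P )

No remaining common prefixes — done.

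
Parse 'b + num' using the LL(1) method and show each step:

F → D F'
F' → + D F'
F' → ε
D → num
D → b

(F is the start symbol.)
Stack is shown with the top on the left.

Stack     Input      Action
---------------------------
F $       b + num $  output F → D F'
D F' $    b + num $  output D → b
b F' $    b + num $  match 'b'
F' $      + num $    output F' → + D F'
+ D F' $  + num $    match '+'
D F' $    num $      output D → num
num F' $  num $      match 'num'
F' $      $          output F' → ε
$         $          accept

The string is accepted.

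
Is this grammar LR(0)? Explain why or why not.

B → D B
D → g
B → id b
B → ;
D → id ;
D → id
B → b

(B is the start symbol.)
No. Shift-reduce conflict between [D → id .] and [B → id . b]

A grammar is LR(0) if no state in the canonical LR(0) collection has:
  - both a shift item (dot before a terminal) and a complete item (shift-reduce conflict), or
  - two or more complete items (reduce-reduce conflict; the accept item [B' → B .] counts as a complete item here).

Augment with B' → B and build the canonical LR(0) collection (I0 = CLOSURE({[B' → . B]}), then GOTO on every symbol after a dot until no new states appear). It has 10 states:
  I0: { [B → . ;], [B → . D B], [B → . b], [B → . id b], [B' → . B], [D → . g], [D → . id ;], [D → . id] }  — shift
  I1: { [B → ; .] }  — reduce
  I2: { [B' → B .] }  — accept
  I3: { [B → . ;], [B → . D B], [B → . b], [B → . id b], [B → D . B], [D → . g], [D → . id ;], [D → . id] }  — shift
  I4: { [B → b .] }  — reduce
  I5: { [D → g .] }  — reduce
  I6: { [B → id . b], [D → id . ;], [D → id .] }  — shift, reduce
  I7: { [D → id ; .] }  — reduce
  I8: { [B → id b .] }  — reduce
  I9: { [B → D B .] }  — reduce

Conflict in state I6:
  Shift-reduce conflict between [D → id .] and [B → id . b]
So the grammar is NOT LR(0).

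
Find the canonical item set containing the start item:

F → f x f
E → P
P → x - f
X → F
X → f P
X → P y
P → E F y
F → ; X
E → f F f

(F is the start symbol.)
{ [F → . ; X], [F → . f x f], [F' → . F] }

First, augment the grammar with F' → F
I₀ = CLOSURE({ [F' → . F] }):
  [F' → . F] has the dot before F: add [F → . f x f], [F → . ; X]
No further items can be added.

I₀ = { [F → . ; X], [F → . f x f], [F' → . F] }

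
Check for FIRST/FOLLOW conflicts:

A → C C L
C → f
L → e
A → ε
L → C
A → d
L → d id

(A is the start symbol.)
No FIRST/FOLLOW conflicts.

Nullable non-terminals: A.
FIRST sets used below: FIRST(C) = { 'f' }

A: nullable alternative(s) A → ε; FOLLOW(A) = { $ }
  A → C C L: FIRST \ {ε} = { 'f' } — disjoint from FOLLOW(A)
  A → ε: FIRST \ {ε} = { } — this is the only nullable alternative, skip
  A → d: FIRST \ {ε} = { 'd' } — disjoint from FOLLOW(A)

C, L have no nullable alternative, so no FIRST/FOLLOW check is needed there.

No FIRST/FOLLOW conflicts found.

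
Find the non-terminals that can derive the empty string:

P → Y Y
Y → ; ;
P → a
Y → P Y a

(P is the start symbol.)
None

A non-terminal is nullable if it can derive ε (the empty string): either it has an ε-production, or it has a production whose right-hand side consists entirely of nullable non-terminals.

There are no ε-productions, so no non-terminal can derive ε.
No non-terminals are nullable.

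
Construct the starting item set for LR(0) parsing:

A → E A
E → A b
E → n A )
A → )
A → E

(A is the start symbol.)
First, augment the grammar with A' → A
I₀ = CLOSURE({ [A' → . A] }):
  [A' → . A] has the dot before A: add [A → . E A], [A → . )], [A → . E]
  [A → . E A] has the dot before E: add [E → . A b], [E → . n A )]
No further items can be added.

I₀ = { [A → . )], [A → . E A], [A → . E], [A' → . A], [E → . A b], [E → . n A )] }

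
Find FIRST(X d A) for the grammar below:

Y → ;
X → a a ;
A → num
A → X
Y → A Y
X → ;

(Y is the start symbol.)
FIRST sets of the non-terminals involved (from the grammar, by fixed-point iteration):
  FIRST(X) = { ';', 'a' }

To compute FIRST(X d A), process the symbols left to right:
Symbol X is a non-terminal. Add FIRST(X) \ {ε} = { ';', 'a' }
X is not nullable (ε ∉ FIRST(X)), so stop here.
FIRST(X d A) = { ';', 'a' }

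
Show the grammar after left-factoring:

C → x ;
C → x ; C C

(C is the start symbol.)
Left-factoring transforms A → αβ₁ | αβ₂ into A → αA' and A' → β₁ | β₂
(α is the longest common prefix among the alternatives). Repeat until
no nonterminal has two alternatives with a common prefix.

Round 1: C has alternatives sharing prefix 'x ;'. Introduce C': C → x ; C'
  Add: C' → ε
  Add: C' → C C

No remaining common prefixes — done.

Resulting grammar:
C → x ; C'
C' → ε
C' → C C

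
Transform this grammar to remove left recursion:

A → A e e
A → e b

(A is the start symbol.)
A → e b A'
A' → e e A'
A' → ε

A is directly left-recursive. The standard transformation for
  A → A α₁ | ... | A α_m | β₁ | ... | β_n
is
  A  → β₁ A' | ... | β_n A'
  A' → α₁ A' | ... | α_m A' | ε

A → e b becomes A → e b A'
A → A e e becomes A' → e e A'
Add A' → ε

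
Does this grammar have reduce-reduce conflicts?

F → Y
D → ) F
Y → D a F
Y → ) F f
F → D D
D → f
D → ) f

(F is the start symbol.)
Yes — I11: [D → ) f .] vs [D → f .]

A reduce-reduce conflict occurs when an LR(0) state has two complete items [A → α .] and [B → β .] — both call for a reduction, and with no lookahead the parser cannot choose between them.

Augment with F' → F and build the canonical LR(0) collection (I0 = CLOSURE({[F' → . F]}), then GOTO on every symbol after a dot until no new states appear). It has 14 states:
  I0: { [D → . ) F], [D → . ) f], [D → . f], [F → . D D], [F → . Y], [F' → . F], [Y → . ) F f], [Y → . D a F] }  — shift
  I1: { [D → ) . F], [D → ) . f], [D → . ) F], [D → . ) f], [D → . f], [F → . D D], [F → . Y], [Y → ) . F f], [Y → . ) F f], [Y → . D a F] }  — shift
  I2: { [D → . ) F], [D → . ) f], [D → . f], [F → D . D], [Y → D . a F] }  — shift
  I3: { [F' → F .] }  — accept
  I4: { [F → Y .] }  — reduce
  I5: { [D → f .] }  — reduce
  I6: { [D → ) . F], [D → ) . f], [D → . ) F], [D → . ) f], [D → . f], [F → . D D], [F → . Y], [Y → . ) F f], [Y → . D a F] }  — shift
  I7: { [F → D D .] }  — reduce
  I8: { [D → . ) F], [D → . ) f], [D → . f], [F → . D D], [F → . Y], [Y → . ) F f], [Y → . D a F], [Y → D a . F] }  — shift
  I9: { [Y → D a F .] }  — reduce
  I10: { [D → ) F .] }  — reduce
  I11: { [D → ) f .], [D → f .] }  — 2 reduces
  I12: { [D → ) F .], [Y → ) F . f] }  — shift, reduce
  I13: { [Y → ) F f .] }  — reduce

I11 contains complete items [D → ) f .], [D → f .] — reduce-reduce conflict.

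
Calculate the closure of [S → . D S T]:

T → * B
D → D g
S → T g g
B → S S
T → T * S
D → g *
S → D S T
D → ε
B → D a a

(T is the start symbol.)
To compute CLOSURE, for each item [A → α.Bβ] where B is a non-terminal, add [B → .γ] for all productions B → γ; repeat for the newly added items until nothing changes.

Start with: [S → . D S T]
  [S → . D S T] has the dot before D: add [D → . D g], [D → . g *], [D → .]
No further items can be added.

CLOSURE = { [D → . D g], [D → . g *], [D → .], [S → . D S T] }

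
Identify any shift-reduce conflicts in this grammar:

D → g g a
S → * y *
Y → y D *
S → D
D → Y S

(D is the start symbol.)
A shift-reduce conflict occurs when an LR(0) state has both:
  - a complete (reduce) item [A → α .] (dot at the end), and
  - a shift item [B → β . c γ] (dot before a terminal).

Augment with D' → D and build the canonical LR(0) collection (I0 = CLOSURE({[D' → . D]}), then GOTO on every symbol after a dot until no new states appear). It has 14 states:
  I0: { [D → . Y S], [D → . g g a], [D' → . D], [Y → . y D *] }  — shift
  I1: { [D' → D .] }  — accept
  I2: { [D → . Y S], [D → . g g a], [D → Y . S], [S → . * y *], [S → . D], [Y → . y D *] }  — shift
  I3: { [D → g . g a] }  — shift
  I4: { [D → . Y S], [D → . g g a], [Y → . y D *], [Y → y . D *] }  — shift
  I5: { [Y → y D . *] }  — shift
  I6: { [Y → y D * .] }  — reduce
  I7: { [D → g g . a] }  — shift
  I8: { [D → g g a .] }  — reduce
  I9: { [S → * . y *] }  — shift
  I10: { [S → D .] }  — reduce
  I11: { [D → Y S .] }  — reduce
  I12: { [S → * y . *] }  — shift
  I13: { [S → * y * .] }  — reduce

No state contains both a complete item and a shift item.

Answer: No shift-reduce conflicts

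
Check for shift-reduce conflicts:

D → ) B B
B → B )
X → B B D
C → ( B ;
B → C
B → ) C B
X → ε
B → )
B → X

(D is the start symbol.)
Yes — I1: [X → .] vs [B → . )]; I3: [X → .] vs [B → . )]; I4: [B → ) .] vs [C → . ( B ;]; I5: [X → .] vs [B → . )]; I8: [B → ) .] vs [C → . ( B ;]; I9: [D → ) B B .] vs [B → . )]; I10: [B → ) .] vs [B → . )]; I11: [X → .] vs [B → . )]; I13: [B → C .] vs [B → . )]; I14: [B → ) C B .] vs [B → . )]; I15: [X → .] vs [B → . )]; I16: [X → .] vs [B → . )]

A shift-reduce conflict occurs when an LR(0) state has both:
  - a complete (reduce) item [A → α .] (dot at the end), and
  - a shift item [B → β . c γ] (dot before a terminal).

Augment with D' → D and build the canonical LR(0) collection (I0 = CLOSURE({[D' → . D]}), then GOTO on every symbol after a dot until no new states appear). It has 18 states:
  I0: { [D → . ) B B], [D' → . D] }  — shift
  I1: { [B → . ) C B], [B → . )], [B → . B )], [B → . C], [B → . X], [C → . ( B ;], [D → ) . B B], [X → . B B D], [X → .] }  — shift, reduce
  I2: { [D' → D .] }  — accept
  I3: { [B → . ) C B], [B → . )], [B → . B )], [B → . C], [B → . X], [C → ( . B ;], [C → . ( B ;], [X → . B B D], [X → .] }  — shift, reduce
  I4: { [B → ) . C B], [B → ) .], [C → . ( B ;] }  — shift, reduce
  I5: { [B → . ) C B], [B → . )], [B → . B )], [B → . C], [B → . X], [B → B . )], [C → . ( B ;], [D → ) B . B], [X → . B B D], [X → .], [X → B . B D] }  — shift, reduce
  I6: { [B → C .] }  — reduce
  I7: { [B → X .] }  — reduce
  I8: { [B → ) . C B], [B → ) .], [B → B ) .], [C → . ( B ;] }  — shift, 2 reduces
  I9: { [B → . ) C B], [B → . )], [B → . B )], [B → . C], [B → . X], [B → B . )], [C → . ( B ;], [D → ) B B .], [D → . ) B B], [X → . B B D], [X → .], [X → B . B D], [X → B B . D] }  — shift, 2 reduces
  I10: { [B → ) . C B], [B → ) .], [B → . ) C B], [B → . )], [B → . B )], [B → . C], [B → . X], [B → B ) .], [C → . ( B ;], [D → ) . B B], [X → . B B D], [X → .] }  — shift, 3 reduces
  I11: { [B → . ) C B], [B → . )], [B → . B )], [B → . C], [B → . X], [B → B . )], [C → . ( B ;], [D → . ) B B], [X → . B B D], [X → .], [X → B . B D], [X → B B . D] }  — shift, reduce
  I12: { [X → B B D .] }  — reduce
  I13: { [B → ) C . B], [B → . ) C B], [B → . )], [B → . B )], [B → . C], [B → . X], [B → C .], [C → . ( B ;], [X → . B B D], [X → .] }  — shift, 2 reduces
  I14: { [B → ) C B .], [B → . ) C B], [B → . )], [B → . B )], [B → . C], [B → . X], [B → B . )], [C → . ( B ;], [X → . B B D], [X → .], [X → B . B D] }  — shift, 2 reduces
  I15: { [B → ) C . B], [B → . ) C B], [B → . )], [B → . B )], [B → . C], [B → . X], [C → . ( B ;], [X → . B B D], [X → .] }  — shift, reduce
  I16: { [B → . ) C B], [B → . )], [B → . B )], [B → . C], [B → . X], [B → B . )], [C → ( B . ;], [C → . ( B ;], [X → . B B D], [X → .], [X → B . B D] }  — shift, reduce
  I17: { [C → ( B ; .] }  — reduce

I1 contains reduce item [X → .] and shift items [B → . )], [B → . ) C B], [C → . ( B ;] — shift-reduce conflict.
I3 contains reduce item [X → .] and shift items [B → . )], [B → . ) C B], [C → . ( B ;] — shift-reduce conflict.
I4 contains reduce item [B → ) .] and shift item [C → . ( B ;] — shift-reduce conflict.
I5 contains reduce item [X → .] and shift items [B → . )], [B → . ) C B], [B → B . )], [C → . ( B ;] — shift-reduce conflict.
I8 contains reduce items [B → ) .], [B → B ) .] and shift item [C → . ( B ;] — shift-reduce conflict.
I9 contains reduce items [D → ) B B .], [X → .] and shift items [B → . )], [B → . ) C B], [B → B . )], [C → . ( B ;], [D → . ) B B] — shift-reduce conflict.
I10 contains reduce items [B → ) .], [B → B ) .], [X → .] and shift items [B → . )], [B → . ) C B], [C → . ( B ;] — shift-reduce conflict.
I11 contains reduce item [X → .] and shift items [B → . )], [B → . ) C B], [B → B . )], [C → . ( B ;], [D → . ) B B] — shift-reduce conflict.
I13 contains reduce items [B → C .], [X → .] and shift items [B → . )], [B → . ) C B], [C → . ( B ;] — shift-reduce conflict.
I14 contains reduce items [B → ) C B .], [X → .] and shift items [B → . )], [B → . ) C B], [B → B . )], [C → . ( B ;] — shift-reduce conflict.
I15 contains reduce item [X → .] and shift items [B → . )], [B → . ) C B], [C → . ( B ;] — shift-reduce conflict.
I16 contains reduce item [X → .] and shift items [B → . )], [B → . ) C B], [B → B . )], [C → . ( B ;], [C → ( B . ;] — shift-reduce conflict.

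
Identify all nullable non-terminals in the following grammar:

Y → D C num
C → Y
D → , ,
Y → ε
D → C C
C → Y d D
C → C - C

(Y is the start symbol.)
{ 'C', 'D', 'Y' }

A non-terminal is nullable if it can derive ε (the empty string): either it has an ε-production, or it has a production whose right-hand side consists entirely of nullable non-terminals.

ε-productions: Y → ε
So Y is immediately nullable.
C → Y: every symbol on the right is nullable, so C is nullable too.
D → C C: every symbol on the right is nullable, so D is nullable too.
Every non-terminal is now nullable.
Nullable = { 'C', 'D', 'Y' }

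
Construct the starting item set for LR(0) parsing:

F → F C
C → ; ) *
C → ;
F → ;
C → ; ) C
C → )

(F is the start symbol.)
First, augment the grammar with F' → F
I₀ = CLOSURE({ [F' → . F] }):
  [F' → . F] has the dot before F: add [F → . F C], [F → . ;]
No further items can be added.

I₀ = { [F → . ;], [F → . F C], [F' → . F] }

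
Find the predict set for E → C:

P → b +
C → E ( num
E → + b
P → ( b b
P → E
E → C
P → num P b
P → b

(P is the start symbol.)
PREDICT(E → C) = (FIRST(RHS) \ {ε}) ∪ (FOLLOW(E) if ε ∈ FIRST(RHS), i.e. RHS ⇒* ε)
FIRST(C) = { '+' }
FIRST(C) = { '+' }
ε ∉ FIRST(C), so FOLLOW(E) is not added.
PREDICT(E → C) = { '+' }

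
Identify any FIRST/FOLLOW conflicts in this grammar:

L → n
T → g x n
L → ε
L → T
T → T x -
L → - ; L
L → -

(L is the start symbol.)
No FIRST/FOLLOW conflicts.

A FIRST/FOLLOW conflict occurs when a non-terminal N has a nullable alternative N → β (β ⇒* ε) and another alternative N → α with FIRST(α) ∩ FOLLOW(N) ≠ ∅: on such a lookahead the parser cannot decide between expanding α and letting N vanish via β.

Nullable non-terminals: L.
FIRST sets used below: FIRST(T) = { 'g' }

L: nullable alternative(s) L → ε; FOLLOW(L) = { $ }
  L → n: FIRST \ {ε} = { 'n' } — disjoint from FOLLOW(L)
  L → ε: FIRST \ {ε} = { } — this is the only nullable alternative, skip
  L → T: FIRST \ {ε} = { 'g' } — disjoint from FOLLOW(L)
  L → - ; L: FIRST \ {ε} = { '-' } — disjoint from FOLLOW(L)
  L → -: FIRST \ {ε} = { '-' } — disjoint from FOLLOW(L)

T has no nullable alternative, so no FIRST/FOLLOW check is needed there.

No FIRST/FOLLOW conflicts found.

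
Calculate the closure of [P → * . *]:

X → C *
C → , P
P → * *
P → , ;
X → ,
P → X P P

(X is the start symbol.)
To compute CLOSURE, for each item [A → α.Bβ] where B is a non-terminal, add [B → .γ] for all productions B → γ; repeat for the newly added items until nothing changes.

Start with: [P → * . *]
The dot precedes the terminal '*', so nothing is added.

CLOSURE = { [P → * . *] }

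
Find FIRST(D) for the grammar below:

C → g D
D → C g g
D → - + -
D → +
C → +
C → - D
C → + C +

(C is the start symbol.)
To compute FIRST(D), examine every production with D on the left-hand side, reading each right-hand side left to right until a non-nullable symbol is reached.

FIRST sets of the other non-terminals involved (by the same procedure, iterated to a fixed point):
  FIRST(C) = { '+', '-', 'g' }

From D → C g g:
  - C is a non-terminal: add FIRST(C) \ {ε} = { '+', '-', 'g' }
    C is not nullable, so stop
From D → - + -:
  - '-' is a terminal: add '-' and stop
From D → +:
  - '+' is a terminal: add '+' and stop

Collecting: FIRST(D) = { '+', '-', 'g' }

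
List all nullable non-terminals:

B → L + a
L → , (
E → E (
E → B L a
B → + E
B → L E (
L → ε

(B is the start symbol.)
A non-terminal is nullable if it can derive ε (the empty string): either it has an ε-production, or it has a production whose right-hand side consists entirely of nullable non-terminals.

ε-productions: L → ε
So L is immediately nullable.
No further non-terminal can be added: every production for the remaining non-terminals contains a terminal or a non-nullable non-terminal.
Nullable = { 'L' }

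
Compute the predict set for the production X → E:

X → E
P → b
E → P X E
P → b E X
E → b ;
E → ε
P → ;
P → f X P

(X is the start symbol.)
{ $, ';', 'b', 'f' }

PREDICT(X → E) = (FIRST(RHS) \ {ε}) ∪ (FOLLOW(X) if ε ∈ FIRST(RHS), i.e. RHS ⇒* ε)
FIRST(E) = { ';', 'b', 'f', ε }
FIRST(E) = { ';', 'b', 'f', ε }
ε ∈ FIRST(E) (the right-hand side is nullable), so add FOLLOW(X) = { $, ';', 'b', 'f' }
PREDICT(X → E) = { $, ';', 'b', 'f' }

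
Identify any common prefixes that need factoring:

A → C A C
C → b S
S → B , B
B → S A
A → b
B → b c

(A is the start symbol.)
Left-factoring is needed when two productions for the same non-terminal
share a common prefix on the right-hand side.

Productions for A:
  A → C A C
  A → b
Productions for B:
  B → S A
  B → b c

No common prefixes found.

Answer: No, left-factoring is not needed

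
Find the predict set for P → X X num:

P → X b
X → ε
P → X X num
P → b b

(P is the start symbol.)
{ 'num' }

PREDICT(P → X X num) = (FIRST(RHS) \ {ε}) ∪ (FOLLOW(P) if ε ∈ FIRST(RHS), i.e. RHS ⇒* ε)
FIRST(X) = { ε }
FIRST(X X num) = { 'num' }
ε ∉ FIRST(X X num), so FOLLOW(P) is not added.
PREDICT(P → X X num) = { 'num' }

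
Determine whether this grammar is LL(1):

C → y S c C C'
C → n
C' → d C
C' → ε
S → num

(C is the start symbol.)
No. Predict set conflict for C': { 'd' }

Relevant sets:
  FOLLOW(C') = { $, 'd' }

For C:
  PREDICT(C → y S c C C') = { 'y' }
  PREDICT(C → n) = { 'n' }
For C':
  PREDICT(C' → d C) = { 'd' }
  PREDICT(C' → ε) = { $, 'd' }
S has a single production, so nothing to check there.

Conflict found: Predict set conflict for C': { 'd' }
The grammar is NOT LL(1).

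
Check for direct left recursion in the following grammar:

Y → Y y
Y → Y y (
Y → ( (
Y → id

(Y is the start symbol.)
Yes, Y is left-recursive

Direct left recursion occurs when N → N α for some non-terminal N (the right-hand side begins with the left-hand side itself).

Y → Y y: LEFT RECURSIVE (starts with Y)
Y → Y y (: LEFT RECURSIVE (starts with Y)
Y → ( (: starts with '('
Y → id: starts with id

The grammar has direct left recursion on: Y.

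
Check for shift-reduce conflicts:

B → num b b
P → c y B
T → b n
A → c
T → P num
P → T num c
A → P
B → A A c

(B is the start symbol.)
A shift-reduce conflict occurs when an LR(0) state has both:
  - a complete (reduce) item [A → α .] (dot at the end), and
  - a shift item [B → β . c γ] (dot before a terminal).

Augment with B' → B and build the canonical LR(0) collection (I0 = CLOSURE({[B' → . B]}), then GOTO on every symbol after a dot until no new states appear). It has 18 states:
  I0: { [A → . P], [A → . c], [B → . A A c], [B → . num b b], [B' → . B], [P → . T num c], [P → . c y B], [T → . P num], [T → . b n] }  — shift
  I1: { [A → . P], [A → . c], [B → A . A c], [P → . T num c], [P → . c y B], [T → . P num], [T → . b n] }  — shift
  I2: { [B' → B .] }  — accept
  I3: { [A → P .], [T → P . num] }  — shift, reduce
  I4: { [P → T . num c] }  — shift
  I5: { [T → b . n] }  — shift
  I6: { [A → c .], [P → c . y B] }  — shift, reduce
  I7: { [B → num . b b] }  — shift
  I8: { [B → num b . b] }  — shift
  I9: { [B → num b b .] }  — reduce
  I10: { [A → . P], [A → . c], [B → . A A c], [B → . num b b], [P → . T num c], [P → . c y B], [P → c y . B], [T → . P num], [T → . b n] }  — shift
  I11: { [P → c y B .] }  — reduce
  I12: { [T → b n .] }  — reduce
  I13: { [P → T num . c] }  — shift
  I14: { [P → T num c .] }  — reduce
  I15: { [T → P num .] }  — reduce
  I16: { [B → A A . c] }  — shift
  I17: { [B → A A c .] }  — reduce

I3 contains reduce item [A → P .] and shift item [T → P . num] — shift-reduce conflict.
I6 contains reduce item [A → c .] and shift item [P → c . y B] — shift-reduce conflict.

Answer: Yes — I3: [A → P .] vs [T → P . num]; I6: [A → c .] vs [P → c . y B]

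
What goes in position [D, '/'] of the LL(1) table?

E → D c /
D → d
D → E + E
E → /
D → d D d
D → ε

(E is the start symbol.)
To find M[D, '/'], we find productions for D where '/' is in the predict set (PREDICT(N → α) = (FIRST(α) \ {ε}) ∪ (FOLLOW(N) if α ⇒* ε)).

Relevant sets:
  FIRST(E) = { '/', 'c', 'd' }
  FOLLOW(D) = { 'c', 'd' }

D → d: PREDICT = { 'd' }
D → E + E: PREDICT = { '/', 'c', 'd' }
  '/' is in predict set, so this production goes in M[D, '/']
D → d D d: PREDICT = { 'd' }
D → ε: PREDICT = { 'c', 'd' }

M[D, '/'] = D → E + E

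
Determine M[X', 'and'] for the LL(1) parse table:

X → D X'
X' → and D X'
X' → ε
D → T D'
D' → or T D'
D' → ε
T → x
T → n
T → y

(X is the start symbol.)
To find M[X', 'and'], we find productions for X' where 'and' is in the predict set (PREDICT(N → α) = (FIRST(α) \ {ε}) ∪ (FOLLOW(N) if α ⇒* ε)).

Relevant sets:
  FOLLOW(X') = { $ }

X' → and D X': PREDICT = { 'and' }
  'and' is in predict set, so this production goes in M[X', 'and']
X' → ε: PREDICT = { $ }

M[X', 'and'] = X' → and D X'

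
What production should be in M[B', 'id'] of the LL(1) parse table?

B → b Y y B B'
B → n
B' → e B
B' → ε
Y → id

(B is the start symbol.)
To find M[B', 'id'], we find productions for B' where 'id' is in the predict set (PREDICT(N → α) = (FIRST(α) \ {ε}) ∪ (FOLLOW(N) if α ⇒* ε)).

Relevant sets:
  FOLLOW(B') = { $, 'e' }

B' → e B: PREDICT = { 'e' }
B' → ε: PREDICT = { $, 'e' }

M[B', 'id'] is empty (no production applies)

Answer: Empty (error entry)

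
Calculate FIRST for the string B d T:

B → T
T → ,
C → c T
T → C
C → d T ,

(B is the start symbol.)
{ ',', 'c', 'd' }

FIRST sets of the non-terminals involved (from the grammar, by fixed-point iteration):
  FIRST(B) = { ',', 'c', 'd' }

To compute FIRST(B d T), process the symbols left to right:
Symbol B is a non-terminal. Add FIRST(B) \ {ε} = { ',', 'c', 'd' }
B is not nullable (ε ∉ FIRST(B)), so stop here.
FIRST(B d T) = { ',', 'c', 'd' }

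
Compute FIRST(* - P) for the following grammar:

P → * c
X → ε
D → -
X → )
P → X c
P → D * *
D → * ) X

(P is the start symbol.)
{ '*' }

To compute FIRST(* - P), process the symbols left to right:
Symbol * is a terminal. Add '*' and stop.
FIRST(* - P) = { '*' }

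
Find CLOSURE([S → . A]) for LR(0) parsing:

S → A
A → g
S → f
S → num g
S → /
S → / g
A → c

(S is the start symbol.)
To compute CLOSURE, for each item [A → α.Bβ] where B is a non-terminal, add [B → .γ] for all productions B → γ; repeat for the newly added items until nothing changes.

Start with: [S → . A]
  [S → . A] has the dot before A: add [A → . g], [A → . c]
No further items can be added.

CLOSURE = { [A → . c], [A → . g], [S → . A] }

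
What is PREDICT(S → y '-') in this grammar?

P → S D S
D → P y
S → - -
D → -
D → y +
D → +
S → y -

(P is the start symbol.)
{ 'y' }

PREDICT(S → y '-') = (FIRST(RHS) \ {ε}) ∪ (FOLLOW(S) if ε ∈ FIRST(RHS), i.e. RHS ⇒* ε)
FIRST(y '-') = { 'y' }
ε ∉ FIRST(y '-'), so FOLLOW(S) is not added.
PREDICT(S → y '-') = { 'y' }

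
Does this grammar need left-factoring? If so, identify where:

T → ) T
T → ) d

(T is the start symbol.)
Left-factoring is needed when two productions for the same non-terminal
share a common prefix on the right-hand side.

Productions for T:
  T → ) T
  T → ) d

Found common prefix ')' in productions for T

Answer: Yes, T has productions with common prefix ')'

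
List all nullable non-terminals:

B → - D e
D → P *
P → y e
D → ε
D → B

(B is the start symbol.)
{ 'D' }

ε-productions: D → ε
So D is immediately nullable.
No further non-terminal can be added: every production for the remaining non-terminals contains a terminal or a non-nullable non-terminal.
Nullable = { 'D' }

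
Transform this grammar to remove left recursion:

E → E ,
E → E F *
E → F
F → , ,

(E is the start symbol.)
E is directly left-recursive. The standard transformation for
  A → A α₁ | ... | A α_m | β₁ | ... | β_n
is
  A  → β₁ A' | ... | β_n A'
  A' → α₁ A' | ... | α_m A' | ε

E → F becomes E → F E'
E → E , becomes E' → , E'
E → E F * becomes E' → F * E'
Add E' → ε

Productions for other non-terminals are unchanged:
  F → , ,

Resulting grammar:
E → F E'
E' → , E'
E' → F * E'
E' → ε
F → , ,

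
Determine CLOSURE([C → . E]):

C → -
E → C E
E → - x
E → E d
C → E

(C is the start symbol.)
{ [C → . -], [C → . E], [E → . - x], [E → . C E], [E → . E d] }

To compute CLOSURE, for each item [A → α.Bβ] where B is a non-terminal, add [B → .γ] for all productions B → γ; repeat for the newly added items until nothing changes.

Start with: [C → . E]
  [C → . E] has the dot before E: add [E → . C E], [E → . - x], [E → . E d]
  [E → . C E] has the dot before C: add [C → . -]
No further items can be added.

CLOSURE = { [C → . -], [C → . E], [E → . - x], [E → . C E], [E → . E d] }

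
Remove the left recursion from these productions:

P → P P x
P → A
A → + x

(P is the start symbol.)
P is directly left-recursive. The standard transformation for
  A → A α₁ | ... | A α_m | β₁ | ... | β_n
is
  A  → β₁ A' | ... | β_n A'
  A' → α₁ A' | ... | α_m A' | ε

P → A becomes P → A P'
P → P P x becomes P' → P x P'
Add P' → ε

Productions for other non-terminals are unchanged:
  A → + x

Resulting grammar:
P → A P'
P' → P x P'
P' → ε
A → + x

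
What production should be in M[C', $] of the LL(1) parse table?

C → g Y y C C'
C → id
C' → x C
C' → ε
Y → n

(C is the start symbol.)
C' → ε

To find M[C', $], we find productions for C' where $ is in the predict set (PREDICT(N → α) = (FIRST(α) \ {ε}) ∪ (FOLLOW(N) if α ⇒* ε)).

Relevant sets:
  FOLLOW(C') = { $, 'x' }

C' → x C: PREDICT = { 'x' }
C' → ε: PREDICT = { $, 'x' }
  $ is in predict set, so this production goes in M[C', $]

M[C', $] = C' → ε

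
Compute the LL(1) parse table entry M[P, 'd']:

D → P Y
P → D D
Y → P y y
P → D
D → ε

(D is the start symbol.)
To find M[P, 'd'], we find productions for P where 'd' is in the predict set (PREDICT(N → α) = (FIRST(α) \ {ε}) ∪ (FOLLOW(N) if α ⇒* ε)).

Relevant sets:
  FIRST(D) = { 'y', ε }
  FOLLOW(P) = { 'y' }

P → D D: PREDICT = { 'y' }
P → D: PREDICT = { 'y' }

M[P, 'd'] is empty (no production applies)

Answer: Empty (error entry)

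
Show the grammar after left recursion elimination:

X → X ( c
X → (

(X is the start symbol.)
X → ( X'
X' → ( c X'
X' → ε

X is directly left-recursive. The standard transformation for
  A → A α₁ | ... | A α_m | β₁ | ... | β_n
is
  A  → β₁ A' | ... | β_n A'
  A' → α₁ A' | ... | α_m A' | ε

X → ( becomes X → ( X'
X → X ( c becomes X' → ( c X'
Add X' → ε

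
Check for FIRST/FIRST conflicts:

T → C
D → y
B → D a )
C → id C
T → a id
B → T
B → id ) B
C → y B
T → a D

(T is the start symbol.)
A FIRST/FIRST conflict occurs when two productions N → α and N → β for the same non-terminal have FIRST(α) ∩ FIRST(β) ≠ ∅ (with ε ∈ FIRST of a nullable right-hand side, so two nullable alternatives also conflict).

FIRST sets of the non-terminals at (or reachable through a nullable prefix from) the front of some alternative:
  FIRST(C) = { 'id', 'y' }
  FIRST(D) = { 'y' }
  FIRST(T) = { 'a', 'id', 'y' }

Productions for T:
  T → C: FIRST = { 'id', 'y' }
  T → a id: FIRST = { 'a' }
  T → a D: FIRST = { 'a' }
Productions for B:
  B → D a ): FIRST = { 'y' }
  B → T: FIRST = { 'a', 'id', 'y' }
  B → id ) B: FIRST = { 'id' }
Productions for C:
  C → id C: FIRST = { 'id' }
  C → y B: FIRST = { 'y' }
D has only one production, so no FIRST/FIRST conflict is possible there.

Conflict for T: T → a id and T → a D
  Overlap: { 'a' }
Conflict for B: B → D a ) and B → T
  Overlap: { 'y' }
Conflict for B: B → T and B → id ) B
  Overlap: { 'id' }

Answer: Yes. T → a id / T → a D on { 'a' }; B → D a ')' / B → T on { 'y' }; B → T / B → id ')' B on { 'id' }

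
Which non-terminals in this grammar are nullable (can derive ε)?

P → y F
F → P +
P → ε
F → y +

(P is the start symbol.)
{ 'P' }

ε-productions: P → ε
So P is immediately nullable.
No further non-terminal can be added: every production for the remaining non-terminals contains a terminal or a non-nullable non-terminal.
Nullable = { 'P' }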